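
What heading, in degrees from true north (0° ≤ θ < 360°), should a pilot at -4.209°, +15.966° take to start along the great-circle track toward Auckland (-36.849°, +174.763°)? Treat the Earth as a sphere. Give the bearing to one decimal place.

156.1°

Δλ = 174.763 − 15.966 = 158.797°.
θ = atan2( sin Δλ · cos φ₂ , cos φ₁ · sin φ₂ − sin φ₁ · cos φ₂ · cos Δλ )
  = atan2(0.28942, -0.65285) = 156.091° → normalised to [0°, 360°): 156.091°.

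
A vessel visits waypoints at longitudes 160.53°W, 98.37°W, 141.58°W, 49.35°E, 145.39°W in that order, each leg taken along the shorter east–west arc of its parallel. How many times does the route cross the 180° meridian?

2

Leg 1: -160.53° → -98.37°, shortest Δλ = 62.16° (east) — does not cross 180°.
Leg 2: -98.37° → -141.58°, shortest Δλ = -43.21° (west) — does not cross 180°.
Leg 3: -141.58° → +49.35°, shortest Δλ = -169.07° (west) — crosses 180°.
Leg 4: +49.35° → -145.39°, shortest Δλ = 165.26° (east) — crosses 180°.
Total crossings: 2.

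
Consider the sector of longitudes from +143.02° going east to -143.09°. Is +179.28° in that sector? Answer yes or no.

Band width going east from +143.02° to -143.09°: ((-143.09 − 143.02) mod 360) = 73.89°.
Offset of +179.28° east of the west edge: ((179.28 − 143.02) mod 360) = 36.26°.
36.26° ≤ 73.89° ⇒ inside.

Yes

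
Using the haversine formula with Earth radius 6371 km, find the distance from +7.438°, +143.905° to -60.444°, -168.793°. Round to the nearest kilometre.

Δλ = -168.793 − 143.905 = -312.698°; wrapped into (−180°, 180°]: 47.302°.
Δφ = -60.444 − 7.438 = -67.882°.
a = sin²(Δφ/2) + cos φ₁ · cos φ₂ · sin²(Δλ/2) = 0.390458.
c = 2·atan2(√a, √(1−a)) = 1.34992 rad → d = 6371·c ≈ 8600.35 km.

8600 km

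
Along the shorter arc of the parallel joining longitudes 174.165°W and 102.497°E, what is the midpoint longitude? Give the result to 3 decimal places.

Signed shortest Δλ from -174.165° to +102.497° is -83.338°.
Midpoint longitude = -174.165° + (-83.338°)/2 = -174.165° − 41.669° = -215.834°.
Normalise into (−180°, 180°]: +144.166°.
(The naïve average (-174.165 + +102.497)/2 = -35.834° is on the wrong side of the globe.)

144.166°E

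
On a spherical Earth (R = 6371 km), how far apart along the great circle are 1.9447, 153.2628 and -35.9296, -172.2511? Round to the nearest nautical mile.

2982 nmi

Δλ = -172.2511 − 153.2628 = -325.5139°; wrapped into (−180°, 180°]: 34.4861°.
Δφ = -35.9296 − 1.9447 = -37.8743°.
a = sin²(Δφ/2) + cos φ₁ · cos φ₂ · sin²(Δλ/2) = 0.176430.
c = 2·atan2(√a, √(1−a)) = 0.86697 rad → d = 6371·c ≈ 5523.45 km ≈ 2982.43 nmi.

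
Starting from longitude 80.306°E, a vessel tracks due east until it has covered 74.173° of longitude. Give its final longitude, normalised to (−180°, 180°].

Start at +80.306°; shift +74.173° → +154.479°.
+154.479° already lies in (−180°, 180°].

154.479°E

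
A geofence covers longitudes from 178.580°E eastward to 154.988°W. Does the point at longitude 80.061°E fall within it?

Band width going east from +178.580° to -154.988°: ((-154.988 − 178.580) mod 360) = 26.432°.
Offset of +80.061° east of the west edge: ((80.061 − 178.580) mod 360) = 261.481°.
261.481° > 26.432° ⇒ outside.

No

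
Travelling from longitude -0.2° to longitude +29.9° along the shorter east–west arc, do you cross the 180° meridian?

No

Signed shortest Δλ = ((29.9 − -0.2 + 180) mod 360) − 180 = 30.1°.
Going east by 30.1° from -0.2° reaches +29.9° without touching 180°.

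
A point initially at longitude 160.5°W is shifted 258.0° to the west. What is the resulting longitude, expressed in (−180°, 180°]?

58.5°W

Start at -160.5°; shift −258.0° → -418.5°.
-418.5° lies outside (−180°, 180°]; add 360° → -58.5°.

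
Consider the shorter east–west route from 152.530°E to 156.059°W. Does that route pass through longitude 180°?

Naïve |-156.059 − 152.530| = 308.589° > 180°, so the shorter arc goes the other way round — across 180°.
Signed shortest Δλ = ((-156.059 − 152.530 + 180) mod 360) − 180 = 51.411°.
Going east by 51.411° from +152.530° passes through 180° before reaching -156.059°.

Yes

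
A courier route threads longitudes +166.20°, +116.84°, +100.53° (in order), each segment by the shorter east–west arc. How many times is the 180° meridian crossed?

0

Leg 1: +166.20° → +116.84°, shortest Δλ = -49.36° (west) — does not cross 180°.
Leg 2: +116.84° → +100.53°, shortest Δλ = -16.31° (west) — does not cross 180°.
Total crossings: 0.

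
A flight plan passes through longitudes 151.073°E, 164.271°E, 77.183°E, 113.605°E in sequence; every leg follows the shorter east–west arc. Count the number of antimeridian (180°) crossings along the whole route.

0

Leg 1: +151.073° → +164.271°, shortest Δλ = 13.198° (east) — does not cross 180°.
Leg 2: +164.271° → +77.183°, shortest Δλ = -87.088° (west) — does not cross 180°.
Leg 3: +77.183° → +113.605°, shortest Δλ = 36.422° (east) — does not cross 180°.
Total crossings: 0.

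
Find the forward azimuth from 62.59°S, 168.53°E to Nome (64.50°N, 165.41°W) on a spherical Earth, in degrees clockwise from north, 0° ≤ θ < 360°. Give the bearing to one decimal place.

Δλ = -165.41 − 168.53 = -333.94°; wrapped into (−180°, 180°]: 26.06°.
θ = atan2( sin Δλ · cos φ₂ , cos φ₁ · sin φ₂ − sin φ₁ · cos φ₂ · cos Δλ )
  = atan2(0.18913, 0.75883) = 13.995° → normalised to [0°, 360°): 13.995°.

14.0°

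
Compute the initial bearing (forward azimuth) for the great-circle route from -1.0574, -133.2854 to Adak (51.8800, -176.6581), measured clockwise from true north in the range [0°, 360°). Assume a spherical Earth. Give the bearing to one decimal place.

331.9°

Δλ = -176.6581 − -133.2854 = -43.3727°.
θ = atan2( sin Δλ · cos φ₂ , cos φ₁ · sin φ₂ − sin φ₁ · cos φ₂ · cos Δλ )
  = atan2(-0.42393, 0.79487) = -28.073° → normalised to [0°, 360°): 331.927°.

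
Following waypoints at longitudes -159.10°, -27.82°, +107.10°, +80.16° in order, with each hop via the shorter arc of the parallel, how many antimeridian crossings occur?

Leg 1: -159.10° → -27.82°, shortest Δλ = 131.28° (east) — does not cross 180°.
Leg 2: -27.82° → +107.10°, shortest Δλ = 134.92° (east) — does not cross 180°.
Leg 3: +107.10° → +80.16°, shortest Δλ = -26.94° (west) — does not cross 180°.
Total crossings: 0.

0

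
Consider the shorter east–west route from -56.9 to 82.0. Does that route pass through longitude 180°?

Signed shortest Δλ = ((82.0 − -56.9 + 180) mod 360) − 180 = 138.9°.
Going east by 138.9° from -56.9° reaches +82.0° without touching 180°.

No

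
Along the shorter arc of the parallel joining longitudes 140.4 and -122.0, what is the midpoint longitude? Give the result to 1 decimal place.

-170.8°

Signed shortest Δλ from +140.4° to -122.0° is +97.6°.
Midpoint longitude = +140.4° + (+97.6°)/2 = +140.4° + 48.8° = +189.2°.
Normalise into (−180°, 180°]: -170.8°.
(The naïve average (+140.4 + -122.0)/2 = 9.2° is on the wrong side of the globe.)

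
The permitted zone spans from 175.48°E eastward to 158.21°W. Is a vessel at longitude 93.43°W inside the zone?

No

Band width going east from +175.48° to -158.21°: ((-158.21 − 175.48) mod 360) = 26.31°.
Offset of -93.43° east of the west edge: ((-93.43 − 175.48) mod 360) = 91.09°.
91.09° > 26.31° ⇒ outside.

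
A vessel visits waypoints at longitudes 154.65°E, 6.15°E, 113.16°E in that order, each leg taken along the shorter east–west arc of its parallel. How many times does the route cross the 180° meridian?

0

Leg 1: +154.65° → +6.15°, shortest Δλ = -148.5° (west) — does not cross 180°.
Leg 2: +6.15° → +113.16°, shortest Δλ = 107.01° (east) — does not cross 180°.
Total crossings: 0.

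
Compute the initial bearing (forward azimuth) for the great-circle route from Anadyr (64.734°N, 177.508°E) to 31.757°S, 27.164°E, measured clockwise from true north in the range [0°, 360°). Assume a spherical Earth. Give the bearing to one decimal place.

Δλ = 27.164 − 177.508 = -150.344°.
θ = atan2( sin Δλ · cos φ₂ , cos φ₁ · sin φ₂ − sin φ₁ · cos φ₂ · cos Δλ )
  = atan2(-0.42072, 0.44358) = -43.485° → normalised to [0°, 360°): 316.515°.

316.5°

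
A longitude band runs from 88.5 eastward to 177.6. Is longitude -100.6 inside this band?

Band width going east from +88.5° to +177.6°: ((177.6 − 88.5) mod 360) = 89.1°.
Offset of -100.6° east of the west edge: ((-100.6 − 88.5) mod 360) = 170.9°.
170.9° > 89.1° ⇒ outside.

No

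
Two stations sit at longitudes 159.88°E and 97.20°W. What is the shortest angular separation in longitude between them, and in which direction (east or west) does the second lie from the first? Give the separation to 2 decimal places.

Raw difference: -97.20 − 159.88 = -257.08°.
Normalise into (−180°, 180°]: -257.08° + 360° = 102.92°.
Positive ⇒ the second point lies to the east; separation 102.92°.

102.92° east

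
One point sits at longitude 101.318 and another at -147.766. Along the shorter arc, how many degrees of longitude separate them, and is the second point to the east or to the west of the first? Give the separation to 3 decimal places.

Raw difference: -147.766 − 101.318 = -249.084°.
Normalise into (−180°, 180°]: -249.084° + 360° = 110.916°.
Positive ⇒ the second point lies to the east; separation 110.916°.

110.916° east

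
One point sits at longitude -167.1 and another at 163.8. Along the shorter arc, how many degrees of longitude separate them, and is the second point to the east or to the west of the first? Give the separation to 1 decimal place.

29.1° west

Raw difference: 163.8 − -167.1 = 330.9°.
Normalise into (−180°, 180°]: 330.9° − 360° = -29.1°.
Negative ⇒ the second point lies to the west; separation 29.1°.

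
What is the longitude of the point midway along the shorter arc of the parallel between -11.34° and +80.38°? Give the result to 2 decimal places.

Signed shortest Δλ from -11.34° to +80.38° is +91.72°.
Midpoint longitude = -11.34° + (+91.72°)/2 = -11.34° + 45.86° = +34.52°.

+34.52°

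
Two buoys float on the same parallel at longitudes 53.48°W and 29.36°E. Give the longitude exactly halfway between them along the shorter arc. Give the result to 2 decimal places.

12.06°W

Signed shortest Δλ from -53.48° to +29.36° is +82.84°.
Midpoint longitude = -53.48° + (+82.84°)/2 = -53.48° + 41.42° = -12.06°.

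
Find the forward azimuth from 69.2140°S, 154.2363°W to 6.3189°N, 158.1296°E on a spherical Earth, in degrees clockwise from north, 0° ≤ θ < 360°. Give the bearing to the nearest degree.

Δλ = 158.1296 − -154.2363 = 312.3659°; wrapped into (−180°, 180°]: -47.6341°.
θ = atan2( sin Δλ · cos φ₂ , cos φ₁ · sin φ₂ − sin φ₁ · cos φ₂ · cos Δλ )
  = atan2(-0.73437, 0.66523) = -47.828° → normalised to [0°, 360°): 312.172°.

312°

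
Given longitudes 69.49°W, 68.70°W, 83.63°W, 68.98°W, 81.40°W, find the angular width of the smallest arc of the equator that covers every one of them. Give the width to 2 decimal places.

Sort the longitudes: -83.63°, -81.40°, -69.49°, -68.98°, -68.70°.
Eastward gaps between consecutive values (wrapping around): 2.23°, 11.91°, 0.51°, 0.28°, 345.07°.
Largest gap = 345.07° ⇒ minimal covering band is its complement: 360° − 345.07° = 14.93°.
Band runs from -83.63° eastward to -68.70°.

14.93°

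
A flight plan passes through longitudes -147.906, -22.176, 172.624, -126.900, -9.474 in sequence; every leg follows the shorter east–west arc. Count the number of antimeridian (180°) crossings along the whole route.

Leg 1: -147.906° → -22.176°, shortest Δλ = 125.73° (east) — does not cross 180°.
Leg 2: -22.176° → +172.624°, shortest Δλ = -165.2° (west) — crosses 180°.
Leg 3: +172.624° → -126.900°, shortest Δλ = 60.476° (east) — crosses 180°.
Leg 4: -126.900° → -9.474°, shortest Δλ = 117.426° (east) — does not cross 180°.
Total crossings: 2.

2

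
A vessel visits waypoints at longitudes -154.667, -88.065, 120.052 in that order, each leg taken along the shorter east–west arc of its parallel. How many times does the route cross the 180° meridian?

1

Leg 1: -154.667° → -88.065°, shortest Δλ = 66.602° (east) — does not cross 180°.
Leg 2: -88.065° → +120.052°, shortest Δλ = -151.883° (west) — crosses 180°.
Total crossings: 1.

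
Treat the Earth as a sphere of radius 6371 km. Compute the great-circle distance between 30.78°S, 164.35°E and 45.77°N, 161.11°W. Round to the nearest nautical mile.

4966 nmi

Δλ = -161.11 − 164.35 = -325.46°; wrapped into (−180°, 180°]: 34.54°.
Δφ = 45.77 − -30.78 = 76.55°.
a = sin²(Δφ/2) + cos φ₁ · cos φ₂ · sin²(Δλ/2) = 0.436519.
c = 2·atan2(√a, √(1−a)) = 1.44349 rad → d = 6371·c ≈ 9196.48 km ≈ 4965.70 nmi.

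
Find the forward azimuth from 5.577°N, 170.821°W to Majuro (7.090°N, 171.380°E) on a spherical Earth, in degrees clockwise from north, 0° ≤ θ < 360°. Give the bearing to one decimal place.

275.8°

Δλ = 171.380 − -170.821 = 342.201°; wrapped into (−180°, 180°]: -17.799°.
θ = atan2( sin Δλ · cos φ₂ , cos φ₁ · sin φ₂ − sin φ₁ · cos φ₂ · cos Δλ )
  = atan2(-0.30334, 0.03102) = -84.161° → normalised to [0°, 360°): 275.839°.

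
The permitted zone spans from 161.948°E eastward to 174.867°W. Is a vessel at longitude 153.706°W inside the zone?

Band width going east from +161.948° to -174.867°: ((-174.867 − 161.948) mod 360) = 23.185°.
Offset of -153.706° east of the west edge: ((-153.706 − 161.948) mod 360) = 44.346°.
44.346° > 23.185° ⇒ outside.

No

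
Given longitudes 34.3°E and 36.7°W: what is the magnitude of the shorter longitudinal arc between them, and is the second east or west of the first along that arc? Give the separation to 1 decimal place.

71.0° west

Raw difference: -36.7 − 34.3 = -71.0°.
Normalise into (−180°, 180°]: -71.0° stays -71.0°.
Negative ⇒ the second point lies to the west; separation 71.0°.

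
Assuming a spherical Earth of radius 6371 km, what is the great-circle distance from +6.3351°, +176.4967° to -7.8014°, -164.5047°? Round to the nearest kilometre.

2629 km

Δλ = -164.5047 − 176.4967 = -341.0014°; wrapped into (−180°, 180°]: 18.9986°.
Δφ = -7.8014 − 6.3351 = -14.1365°.
a = sin²(Δφ/2) + cos φ₁ · cos φ₂ · sin²(Δλ/2) = 0.041962.
c = 2·atan2(√a, √(1−a)) = 0.41261 rad → d = 6371·c ≈ 2628.75 km.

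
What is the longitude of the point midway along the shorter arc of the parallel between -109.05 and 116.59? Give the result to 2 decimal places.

-176.23°

Signed shortest Δλ from -109.05° to +116.59° is -134.36°.
Midpoint longitude = -109.05° + (-134.36°)/2 = -109.05° − 67.18° = -176.23°.
(The naïve average (-109.05 + +116.59)/2 = 3.77° is on the wrong side of the globe.)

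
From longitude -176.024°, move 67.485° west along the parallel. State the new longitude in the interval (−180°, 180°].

Start at -176.024°; shift −67.485° → -243.509°.
-243.509° lies outside (−180°, 180°]; add 360° → +116.491°.

+116.491°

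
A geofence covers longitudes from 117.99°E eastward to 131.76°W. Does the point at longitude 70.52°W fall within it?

No

Band width going east from +117.99° to -131.76°: ((-131.76 − 117.99) mod 360) = 110.25°.
Offset of -70.52° east of the west edge: ((-70.52 − 117.99) mod 360) = 171.49°.
171.49° > 110.25° ⇒ outside.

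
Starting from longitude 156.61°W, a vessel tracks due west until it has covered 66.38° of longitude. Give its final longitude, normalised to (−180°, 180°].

137.01°E

Start at -156.61°; shift −66.38° → -222.99°.
-222.99° lies outside (−180°, 180°]; add 360° → +137.01°.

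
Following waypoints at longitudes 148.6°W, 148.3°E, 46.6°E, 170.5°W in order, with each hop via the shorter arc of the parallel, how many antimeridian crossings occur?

2

Leg 1: -148.6° → +148.3°, shortest Δλ = -63.1° (west) — crosses 180°.
Leg 2: +148.3° → +46.6°, shortest Δλ = -101.7° (west) — does not cross 180°.
Leg 3: +46.6° → -170.5°, shortest Δλ = 142.9° (east) — crosses 180°.
Total crossings: 2.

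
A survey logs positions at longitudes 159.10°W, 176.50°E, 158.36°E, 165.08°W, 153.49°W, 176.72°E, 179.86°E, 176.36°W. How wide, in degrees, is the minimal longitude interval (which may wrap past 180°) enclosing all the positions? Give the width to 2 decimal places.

Sort the longitudes: -176.36°, -165.08°, -159.10°, -153.49°, +158.36°, +176.50°, +176.72°, +179.86°.
Eastward gaps between consecutive values (wrapping around): 11.28°, 5.98°, 5.61°, 311.85°, 18.14°, 0.22°, 3.14°, 3.78°.
Largest gap = 311.85° ⇒ minimal covering band is its complement: 360° − 311.85° = 48.15°.
Band runs from +158.36° eastward to -153.49°, crossing the antimeridian.

48.15°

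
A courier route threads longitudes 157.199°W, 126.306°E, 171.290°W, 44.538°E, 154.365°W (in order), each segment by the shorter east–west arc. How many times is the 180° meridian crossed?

4

Leg 1: -157.199° → +126.306°, shortest Δλ = -76.495° (west) — crosses 180°.
Leg 2: +126.306° → -171.290°, shortest Δλ = 62.404° (east) — crosses 180°.
Leg 3: -171.290° → +44.538°, shortest Δλ = -144.172° (west) — crosses 180°.
Leg 4: +44.538° → -154.365°, shortest Δλ = 161.097° (east) — crosses 180°.
Total crossings: 4.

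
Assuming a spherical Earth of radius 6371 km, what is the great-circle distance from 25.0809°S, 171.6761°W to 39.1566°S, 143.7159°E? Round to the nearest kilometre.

Δλ = 143.7159 − -171.6761 = 315.3920°; wrapped into (−180°, 180°]: -44.6080°.
Δφ = -39.1566 − -25.0809 = -14.0757°.
a = sin²(Δφ/2) + cos φ₁ · cos φ₂ · sin²(Δλ/2) = 0.116170.
c = 2·atan2(√a, √(1−a)) = 0.69561 rad → d = 6371·c ≈ 4431.76 km.

4432 km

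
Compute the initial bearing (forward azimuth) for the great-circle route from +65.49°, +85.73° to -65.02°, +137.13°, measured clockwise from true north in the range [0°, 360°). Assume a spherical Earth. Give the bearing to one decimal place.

Δλ = 137.13 − 85.73 = 51.40°.
θ = atan2( sin Δλ · cos φ₂ , cos φ₁ · sin φ₂ − sin φ₁ · cos φ₂ · cos Δλ )
  = atan2(0.33004, -0.61577) = 151.810° → normalised to [0°, 360°): 151.810°.

151.8°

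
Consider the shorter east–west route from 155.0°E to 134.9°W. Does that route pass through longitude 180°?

Naïve |-134.9 − 155.0| = 289.9° > 180°, so the shorter arc goes the other way round — across 180°.
Signed shortest Δλ = ((-134.9 − 155.0 + 180) mod 360) − 180 = 70.1°.
Going east by 70.1° from +155.0° passes through 180° before reaching -134.9°.

Yes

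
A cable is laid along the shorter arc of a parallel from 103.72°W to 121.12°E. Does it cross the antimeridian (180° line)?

Naïve |121.12 − -103.72| = 224.84° > 180°, so the shorter arc goes the other way round — across 180°.
Signed shortest Δλ = ((121.12 − -103.72 + 180) mod 360) − 180 = -135.16°.
Going west by 135.16° from -103.72° passes through 180° before reaching +121.12°.

Yes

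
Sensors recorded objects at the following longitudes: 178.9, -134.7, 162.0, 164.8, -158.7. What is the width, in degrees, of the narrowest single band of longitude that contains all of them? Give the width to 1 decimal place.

63.3°

Sort the longitudes: -158.7°, -134.7°, +162.0°, +164.8°, +178.9°.
Eastward gaps between consecutive values (wrapping around): 24.0°, 296.7°, 2.8°, 14.1°, 22.4°.
Largest gap = 296.7° ⇒ minimal covering band is its complement: 360° − 296.7° = 63.3°.
Band runs from +162.0° eastward to -134.7°, crossing the antimeridian.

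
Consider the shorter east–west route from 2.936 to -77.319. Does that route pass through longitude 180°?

Signed shortest Δλ = ((-77.319 − 2.936 + 180) mod 360) − 180 = -80.255°.
Going west by 80.255° from +2.936° reaches -77.319° without touching 180°.

No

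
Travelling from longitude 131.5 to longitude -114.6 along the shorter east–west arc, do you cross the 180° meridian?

Yes

Naïve |-114.6 − 131.5| = 246.1° > 180°, so the shorter arc goes the other way round — across 180°.
Signed shortest Δλ = ((-114.6 − 131.5 + 180) mod 360) − 180 = 113.9°.
Going east by 113.9° from +131.5° passes through 180° before reaching -114.6°.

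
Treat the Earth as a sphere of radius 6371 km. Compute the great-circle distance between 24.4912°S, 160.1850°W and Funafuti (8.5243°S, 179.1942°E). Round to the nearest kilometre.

Δλ = 179.1942 − -160.1850 = 339.3792°; wrapped into (−180°, 180°]: -20.6208°.
Δφ = -8.5243 − -24.4912 = 15.9669°.
a = sin²(Δφ/2) + cos φ₁ · cos φ₂ · sin²(Δλ/2) = 0.048119.
c = 2·atan2(√a, √(1−a)) = 0.44232 rad → d = 6371·c ≈ 2818.02 km.

2818 km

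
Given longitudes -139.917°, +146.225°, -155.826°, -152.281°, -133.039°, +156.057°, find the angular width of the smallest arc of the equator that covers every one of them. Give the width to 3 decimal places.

Sort the longitudes: -155.826°, -152.281°, -139.917°, -133.039°, +146.225°, +156.057°.
Eastward gaps between consecutive values (wrapping around): 3.545°, 12.364°, 6.878°, 279.264°, 9.832°, 48.117°.
Largest gap = 279.264° ⇒ minimal covering band is its complement: 360° − 279.264° = 80.736°.
Band runs from +146.225° eastward to -133.039°, crossing the antimeridian.

80.736°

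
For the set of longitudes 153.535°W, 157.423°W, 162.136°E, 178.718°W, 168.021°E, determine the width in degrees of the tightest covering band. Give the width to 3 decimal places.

44.329°

Sort the longitudes: -178.718°, -157.423°, -153.535°, +162.136°, +168.021°.
Eastward gaps between consecutive values (wrapping around): 21.295°, 3.888°, 315.671°, 5.885°, 13.261°.
Largest gap = 315.671° ⇒ minimal covering band is its complement: 360° − 315.671° = 44.329°.
Band runs from +162.136° eastward to -153.535°, crossing the antimeridian.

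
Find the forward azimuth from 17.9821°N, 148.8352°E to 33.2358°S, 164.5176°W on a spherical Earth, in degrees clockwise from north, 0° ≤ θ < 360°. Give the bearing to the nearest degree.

Δλ = -164.5176 − 148.8352 = -313.3528°; wrapped into (−180°, 180°]: 46.6472°.
θ = atan2( sin Δλ · cos φ₂ , cos φ₁ · sin φ₂ − sin φ₁ · cos φ₂ · cos Δλ )
  = atan2(0.60820, -0.69858) = 138.957° → normalised to [0°, 360°): 138.957°.

139°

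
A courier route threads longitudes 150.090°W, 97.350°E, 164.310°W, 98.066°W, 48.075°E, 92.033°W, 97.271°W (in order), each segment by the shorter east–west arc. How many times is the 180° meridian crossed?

Leg 1: -150.090° → +97.350°, shortest Δλ = -112.56° (west) — crosses 180°.
Leg 2: +97.350° → -164.310°, shortest Δλ = 98.34° (east) — crosses 180°.
Leg 3: -164.310° → -98.066°, shortest Δλ = 66.244° (east) — does not cross 180°.
Leg 4: -98.066° → +48.075°, shortest Δλ = 146.141° (east) — does not cross 180°.
Leg 5: +48.075° → -92.033°, shortest Δλ = -140.108° (west) — does not cross 180°.
Leg 6: -92.033° → -97.271°, shortest Δλ = -5.238° (west) — does not cross 180°.
Total crossings: 2.

2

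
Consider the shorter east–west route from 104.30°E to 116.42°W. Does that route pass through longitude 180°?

Naïve |-116.42 − 104.30| = 220.72° > 180°, so the shorter arc goes the other way round — across 180°.
Signed shortest Δλ = ((-116.42 − 104.30 + 180) mod 360) − 180 = 139.28°.
Going east by 139.28° from +104.30° passes through 180° before reaching -116.42°.

Yes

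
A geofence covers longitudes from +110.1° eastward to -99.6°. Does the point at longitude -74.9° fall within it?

No

Band width going east from +110.1° to -99.6°: ((-99.6 − 110.1) mod 360) = 150.3°.
Offset of -74.9° east of the west edge: ((-74.9 − 110.1) mod 360) = 175.0°.
175.0° > 150.3° ⇒ outside.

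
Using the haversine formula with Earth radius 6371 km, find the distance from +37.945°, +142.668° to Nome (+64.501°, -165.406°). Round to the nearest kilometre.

4464 km

Δλ = -165.406 − 142.668 = -308.074°; wrapped into (−180°, 180°]: 51.926°.
Δφ = 64.501 − 37.945 = 26.556°.
a = sin²(Δφ/2) + cos φ₁ · cos φ₂ · sin²(Δλ/2) = 0.117818.
c = 2·atan2(√a, √(1−a)) = 0.70074 rad → d = 6371·c ≈ 4464.42 km.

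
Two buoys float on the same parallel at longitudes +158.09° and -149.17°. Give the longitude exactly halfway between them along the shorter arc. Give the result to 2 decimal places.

-175.54°

Signed shortest Δλ from +158.09° to -149.17° is +52.74°.
Midpoint longitude = +158.09° + (+52.74°)/2 = +158.09° + 26.37° = +184.46°.
Normalise into (−180°, 180°]: -175.54°.
(The naïve average (+158.09 + -149.17)/2 = 4.46° is on the wrong side of the globe.)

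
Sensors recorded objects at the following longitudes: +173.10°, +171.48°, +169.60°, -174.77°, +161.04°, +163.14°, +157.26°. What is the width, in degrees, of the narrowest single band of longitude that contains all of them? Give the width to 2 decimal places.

27.97°

Sort the longitudes: -174.77°, +157.26°, +161.04°, +163.14°, +169.60°, +171.48°, +173.10°.
Eastward gaps between consecutive values (wrapping around): 332.03°, 3.78°, 2.10°, 6.46°, 1.88°, 1.62°, 12.13°.
Largest gap = 332.03° ⇒ minimal covering band is its complement: 360° − 332.03° = 27.97°.
Band runs from +157.26° eastward to -174.77°, crossing the antimeridian.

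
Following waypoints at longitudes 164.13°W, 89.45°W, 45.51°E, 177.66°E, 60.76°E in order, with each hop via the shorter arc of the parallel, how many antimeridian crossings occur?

Leg 1: -164.13° → -89.45°, shortest Δλ = 74.68° (east) — does not cross 180°.
Leg 2: -89.45° → +45.51°, shortest Δλ = 134.96° (east) — does not cross 180°.
Leg 3: +45.51° → +177.66°, shortest Δλ = 132.15° (east) — does not cross 180°.
Leg 4: +177.66° → +60.76°, shortest Δλ = -116.9° (west) — does not cross 180°.
Total crossings: 0.

0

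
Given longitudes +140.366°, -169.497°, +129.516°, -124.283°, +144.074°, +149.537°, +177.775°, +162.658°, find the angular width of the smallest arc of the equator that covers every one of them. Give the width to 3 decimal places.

Sort the longitudes: -169.497°, -124.283°, +129.516°, +140.366°, +144.074°, +149.537°, +162.658°, +177.775°.
Eastward gaps between consecutive values (wrapping around): 45.214°, 253.799°, 10.850°, 3.708°, 5.463°, 13.121°, 15.117°, 12.728°.
Largest gap = 253.799° ⇒ minimal covering band is its complement: 360° − 253.799° = 106.201°.
Band runs from +129.516° eastward to -124.283°, crossing the antimeridian.

106.201°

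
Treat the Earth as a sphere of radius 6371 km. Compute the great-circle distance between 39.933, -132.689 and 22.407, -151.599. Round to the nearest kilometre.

Δλ = -151.599 − -132.689 = -18.910°.
Δφ = 22.407 − 39.933 = -17.526°.
a = sin²(Δφ/2) + cos φ₁ · cos φ₂ · sin²(Δλ/2) = 0.042340.
c = 2·atan2(√a, √(1−a)) = 0.41449 rad → d = 6371·c ≈ 2640.74 km.

2641 km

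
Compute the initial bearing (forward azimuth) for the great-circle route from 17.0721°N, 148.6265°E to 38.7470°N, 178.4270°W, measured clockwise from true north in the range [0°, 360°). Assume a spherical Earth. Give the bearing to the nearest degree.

46°

Δλ = -178.4270 − 148.6265 = -327.0535°; wrapped into (−180°, 180°]: 32.9465°.
θ = atan2( sin Δλ · cos φ₂ , cos φ₁ · sin φ₂ − sin φ₁ · cos φ₂ · cos Δλ )
  = atan2(0.42416, 0.40616) = 46.242° → normalised to [0°, 360°): 46.242°.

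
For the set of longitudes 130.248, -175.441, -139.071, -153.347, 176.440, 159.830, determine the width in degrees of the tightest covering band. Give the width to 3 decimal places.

90.681°

Sort the longitudes: -175.441°, -153.347°, -139.071°, +130.248°, +159.830°, +176.440°.
Eastward gaps between consecutive values (wrapping around): 22.094°, 14.276°, 269.319°, 29.582°, 16.610°, 8.119°.
Largest gap = 269.319° ⇒ minimal covering band is its complement: 360° − 269.319° = 90.681°.
Band runs from +130.248° eastward to -139.071°, crossing the antimeridian.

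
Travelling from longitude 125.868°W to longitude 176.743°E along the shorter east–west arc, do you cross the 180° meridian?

Yes

Naïve |176.743 − -125.868| = 302.611° > 180°, so the shorter arc goes the other way round — across 180°.
Signed shortest Δλ = ((176.743 − -125.868 + 180) mod 360) − 180 = -57.389°.
Going west by 57.389° from -125.868° passes through 180° before reaching +176.743°.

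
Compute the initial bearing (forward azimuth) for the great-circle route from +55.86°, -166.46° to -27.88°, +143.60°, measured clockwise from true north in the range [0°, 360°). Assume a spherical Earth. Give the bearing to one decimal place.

222.7°

Δλ = 143.60 − -166.46 = 310.06°; wrapped into (−180°, 180°]: -49.94°.
θ = atan2( sin Δλ · cos φ₂ , cos φ₁ · sin φ₂ − sin φ₁ · cos φ₂ · cos Δλ )
  = atan2(-0.67653, -0.73329) = -137.305° → normalised to [0°, 360°): 222.695°.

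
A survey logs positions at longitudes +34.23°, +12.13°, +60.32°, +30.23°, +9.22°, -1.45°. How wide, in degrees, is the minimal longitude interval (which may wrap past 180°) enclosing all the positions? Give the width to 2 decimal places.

Sort the longitudes: -1.45°, +9.22°, +12.13°, +30.23°, +34.23°, +60.32°.
Eastward gaps between consecutive values (wrapping around): 10.67°, 2.91°, 18.10°, 4.00°, 26.09°, 298.23°.
Largest gap = 298.23° ⇒ minimal covering band is its complement: 360° − 298.23° = 61.77°.
Band runs from -1.45° eastward to +60.32°.

61.77°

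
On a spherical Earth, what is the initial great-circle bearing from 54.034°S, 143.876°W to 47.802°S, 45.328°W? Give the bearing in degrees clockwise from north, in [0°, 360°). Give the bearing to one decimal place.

Δλ = -45.328 − -143.876 = 98.548°.
θ = atan2( sin Δλ · cos φ₂ , cos φ₁ · sin φ₂ − sin φ₁ · cos φ₂ · cos Δλ )
  = atan2(0.66423, -0.51590) = 127.836° → normalised to [0°, 360°): 127.836°.

127.8°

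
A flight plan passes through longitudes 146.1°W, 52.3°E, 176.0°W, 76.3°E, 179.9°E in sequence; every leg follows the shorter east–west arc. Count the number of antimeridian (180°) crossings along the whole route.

Leg 1: -146.1° → +52.3°, shortest Δλ = -161.6° (west) — crosses 180°.
Leg 2: +52.3° → -176.0°, shortest Δλ = 131.7° (east) — crosses 180°.
Leg 3: -176.0° → +76.3°, shortest Δλ = -107.7° (west) — crosses 180°.
Leg 4: +76.3° → +179.9°, shortest Δλ = 103.6° (east) — does not cross 180°.
Total crossings: 3.

3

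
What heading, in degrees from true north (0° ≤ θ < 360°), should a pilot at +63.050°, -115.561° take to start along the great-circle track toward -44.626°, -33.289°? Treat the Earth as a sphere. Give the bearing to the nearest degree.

120°

Δλ = -33.289 − -115.561 = 82.272°.
θ = atan2( sin Δλ · cos φ₂ , cos φ₁ · sin φ₂ − sin φ₁ · cos φ₂ · cos Δλ )
  = atan2(0.70524, -0.40368) = 119.787° → normalised to [0°, 360°): 119.787°.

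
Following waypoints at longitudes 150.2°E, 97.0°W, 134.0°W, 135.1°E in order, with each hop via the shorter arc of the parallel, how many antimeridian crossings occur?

Leg 1: +150.2° → -97.0°, shortest Δλ = 112.8° (east) — crosses 180°.
Leg 2: -97.0° → -134.0°, shortest Δλ = -37.0° (west) — does not cross 180°.
Leg 3: -134.0° → +135.1°, shortest Δλ = -90.9° (west) — crosses 180°.
Total crossings: 2.

2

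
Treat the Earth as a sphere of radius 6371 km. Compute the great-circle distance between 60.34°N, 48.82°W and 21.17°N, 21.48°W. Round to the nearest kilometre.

Δλ = -21.48 − -48.82 = 27.34°.
Δφ = 21.17 − 60.34 = -39.17°.
a = sin²(Δφ/2) + cos φ₁ · cos φ₂ · sin²(Δλ/2) = 0.138135.
c = 2·atan2(√a, √(1−a)) = 0.76161 rad → d = 6371·c ≈ 4852.19 km.

4852 km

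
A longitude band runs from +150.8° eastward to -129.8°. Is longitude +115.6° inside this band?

Band width going east from +150.8° to -129.8°: ((-129.8 − 150.8) mod 360) = 79.4°.
Offset of +115.6° east of the west edge: ((115.6 − 150.8) mod 360) = 324.8°.
324.8° > 79.4° ⇒ outside.

No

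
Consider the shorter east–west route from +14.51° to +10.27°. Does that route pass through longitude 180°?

No

Signed shortest Δλ = ((10.27 − 14.51 + 180) mod 360) − 180 = -4.24°.
Going west by 4.24° from +14.51° reaches +10.27° without touching 180°.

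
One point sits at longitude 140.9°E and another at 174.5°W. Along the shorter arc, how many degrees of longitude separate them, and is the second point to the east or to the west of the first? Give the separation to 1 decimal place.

Raw difference: -174.5 − 140.9 = -315.4°.
Normalise into (−180°, 180°]: -315.4° + 360° = 44.6°.
Positive ⇒ the second point lies to the east; separation 44.6°.

44.6° east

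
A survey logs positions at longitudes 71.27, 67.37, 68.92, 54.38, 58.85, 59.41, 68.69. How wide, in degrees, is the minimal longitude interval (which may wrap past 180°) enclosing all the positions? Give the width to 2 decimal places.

Sort the longitudes: +54.38°, +58.85°, +59.41°, +67.37°, +68.69°, +68.92°, +71.27°.
Eastward gaps between consecutive values (wrapping around): 4.47°, 0.56°, 7.96°, 1.32°, 0.23°, 2.35°, 343.11°.
Largest gap = 343.11° ⇒ minimal covering band is its complement: 360° − 343.11° = 16.89°.
Band runs from +54.38° eastward to +71.27°.

16.89°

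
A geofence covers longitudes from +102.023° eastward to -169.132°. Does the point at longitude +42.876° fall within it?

No

Band width going east from +102.023° to -169.132°: ((-169.132 − 102.023) mod 360) = 88.845°.
Offset of +42.876° east of the west edge: ((42.876 − 102.023) mod 360) = 300.853°.
300.853° > 88.845° ⇒ outside.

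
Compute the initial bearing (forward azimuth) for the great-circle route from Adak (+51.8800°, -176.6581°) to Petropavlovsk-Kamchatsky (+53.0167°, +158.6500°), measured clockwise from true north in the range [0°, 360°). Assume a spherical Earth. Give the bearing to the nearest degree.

284°

Δλ = 158.6500 − -176.6581 = 335.3081°; wrapped into (−180°, 180°]: -24.6919°.
θ = atan2( sin Δλ · cos φ₂ , cos φ₁ · sin φ₂ − sin φ₁ · cos φ₂ · cos Δλ )
  = atan2(-0.25130, 0.06311) = -75.903° → normalised to [0°, 360°): 284.097°.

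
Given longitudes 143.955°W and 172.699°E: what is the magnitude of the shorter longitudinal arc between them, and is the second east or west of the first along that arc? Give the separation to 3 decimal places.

Raw difference: 172.699 − -143.955 = 316.654°.
Normalise into (−180°, 180°]: 316.654° − 360° = -43.346°.
Negative ⇒ the second point lies to the west; separation 43.346°.

43.346° west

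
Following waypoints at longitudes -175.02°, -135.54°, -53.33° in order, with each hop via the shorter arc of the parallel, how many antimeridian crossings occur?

Leg 1: -175.02° → -135.54°, shortest Δλ = 39.48° (east) — does not cross 180°.
Leg 2: -135.54° → -53.33°, shortest Δλ = 82.21° (east) — does not cross 180°.
Total crossings: 0.

0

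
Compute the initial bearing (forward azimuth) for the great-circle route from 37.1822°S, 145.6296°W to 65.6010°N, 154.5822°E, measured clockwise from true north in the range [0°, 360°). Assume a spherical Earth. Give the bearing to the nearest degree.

Δλ = 154.5822 − -145.6296 = 300.2118°; wrapped into (−180°, 180°]: -59.7882°.
θ = atan2( sin Δλ · cos φ₂ , cos φ₁ · sin φ₂ − sin φ₁ · cos φ₂ · cos Δλ )
  = atan2(-0.35698, 0.85119) = -22.753° → normalised to [0°, 360°): 337.247°.

337°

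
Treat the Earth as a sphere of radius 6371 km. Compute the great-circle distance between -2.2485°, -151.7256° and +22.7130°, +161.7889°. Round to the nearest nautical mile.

Δλ = 161.7889 − -151.7256 = 313.5145°; wrapped into (−180°, 180°]: -46.4855°.
Δφ = 22.7130 − -2.2485 = 24.9615°.
a = sin²(Δφ/2) + cos φ₁ · cos φ₂ · sin²(Δλ/2) = 0.190248.
c = 2·atan2(√a, √(1−a)) = 0.90268 rad → d = 6371·c ≈ 5751.01 km ≈ 3105.29 nmi.

3105 nmi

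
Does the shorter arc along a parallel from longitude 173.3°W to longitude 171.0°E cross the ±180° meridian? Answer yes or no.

Yes

Naïve |171.0 − -173.3| = 344.3° > 180°, so the shorter arc goes the other way round — across 180°.
Signed shortest Δλ = ((171.0 − -173.3 + 180) mod 360) − 180 = -15.7°.
Going west by 15.7° from -173.3° passes through 180° before reaching +171.0°.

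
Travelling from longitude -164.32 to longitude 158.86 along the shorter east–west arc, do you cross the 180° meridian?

Yes

Naïve |158.86 − -164.32| = 323.18° > 180°, so the shorter arc goes the other way round — across 180°.
Signed shortest Δλ = ((158.86 − -164.32 + 180) mod 360) − 180 = -36.82°.
Going west by 36.82° from -164.32° passes through 180° before reaching +158.86°.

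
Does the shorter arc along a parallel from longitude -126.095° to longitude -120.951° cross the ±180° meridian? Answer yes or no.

No

Signed shortest Δλ = ((-120.951 − -126.095 + 180) mod 360) − 180 = 5.144°.
Going east by 5.144° from -126.095° reaches -120.951° without touching 180°.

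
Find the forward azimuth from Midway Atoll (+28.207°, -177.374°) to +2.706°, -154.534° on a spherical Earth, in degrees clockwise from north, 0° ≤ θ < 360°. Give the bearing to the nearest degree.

Δλ = -154.534 − -177.374 = 22.840°.
θ = atan2( sin Δλ · cos φ₂ , cos φ₁ · sin φ₂ − sin φ₁ · cos φ₂ · cos Δλ )
  = atan2(0.38773, -0.39351) = 135.424° → normalised to [0°, 360°): 135.424°.

135°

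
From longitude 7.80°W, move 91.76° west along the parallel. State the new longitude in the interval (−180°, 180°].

99.56°W

Start at -7.80°; shift −91.76° → -99.56°.
-99.56° already lies in (−180°, 180°].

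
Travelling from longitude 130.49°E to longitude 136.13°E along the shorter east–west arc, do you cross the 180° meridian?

Signed shortest Δλ = ((136.13 − 130.49 + 180) mod 360) − 180 = 5.64°.
Going east by 5.64° from +130.49° reaches +136.13° without touching 180°.

No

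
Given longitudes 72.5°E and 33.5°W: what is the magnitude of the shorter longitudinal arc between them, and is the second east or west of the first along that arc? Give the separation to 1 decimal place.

106.0° west

Raw difference: -33.5 − 72.5 = -106.0°.
Normalise into (−180°, 180°]: -106.0° stays -106.0°.
Negative ⇒ the second point lies to the west; separation 106.0°.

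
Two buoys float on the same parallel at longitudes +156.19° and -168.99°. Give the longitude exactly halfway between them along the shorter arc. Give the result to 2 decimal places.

Signed shortest Δλ from +156.19° to -168.99° is +34.82°.
Midpoint longitude = +156.19° + (+34.82°)/2 = +156.19° + 17.41° = +173.60°.
(The naïve average (+156.19 + -168.99)/2 = -6.4° is on the wrong side of the globe.)

+173.60°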